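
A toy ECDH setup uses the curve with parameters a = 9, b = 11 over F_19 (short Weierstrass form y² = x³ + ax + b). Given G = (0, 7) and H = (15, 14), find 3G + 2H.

First 3G:
Repeated addition: build up to 3G.
2G: tangent at (0, 7): λ = (3·0² + 9)/(2·7) ≡ 9/14. 14⁻¹ ≡ 15 (mod 19), so λ ≡ 9·15 ≡ 2.
  x = λ² - 0 - 0 = 4 - 0 ≡ 4; y = λ·(0 - 4) - 7 ≡ 4. → (4, 4)
3G: (4, 4) + (0, 7). λ = (7 - 4)/(0 - 4) ≡ 3/15 mod 19. 15⁻¹ ≡ 14 (mod 19) since 15·14 = 210 ≡ 1, so λ ≡ 4.
  x = λ² - 4 - 0 = 16 - 4 ≡ 12; y = λ·(4 - 12) - 4 ≡ 2. → (12, 2)
3G = (12, 2).
Next 2H:
Repeated addition: build up to 2H.
2H: tangent at (15, 14): λ = (3·15² + 9)/(2·14) ≡ 0/9. 9⁻¹ ≡ 17 (mod 19) since 9·17 = 153 ≡ 1, so λ ≡ 0·17 ≡ 0.
  x = λ² - 15 - 15 = 0 - 30 ≡ 8; y = λ·(15 - 8) - 14 ≡ 5. → (8, 5)
2H = (8, 5).
Finally 3G + 2H:
(12, 2) + (8, 5). λ = (5 - 2)/(8 - 12) ≡ 3/15 mod 19. 15⁻¹ ≡ 14 (mod 19), so λ ≡ 4.
  x = λ² - 12 - 8 = 16 - 20 ≡ 15; y = λ·(12 - 15) - 2 ≡ 5. → (15, 5)

(15, 5)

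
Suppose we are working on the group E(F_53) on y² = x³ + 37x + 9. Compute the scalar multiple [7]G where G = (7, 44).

(48, 32)

Double-and-add on 7 = (111)₂. Start with G = (7, 44) for the leading 1-bit.
double: tangent at (7, 44): λ = (3·7² + 37)/(2·44) ≡ 25/35. 35⁻¹ ≡ 50 (mod 53), so λ ≡ 25·50 ≡ 31.
  x = λ² - 7 - 7 = 961 - 14 ≡ 46; y = λ·(7 - 46) - 44 ≡ 19. → (46, 19)
add G: (46, 19) + (7, 44). λ = (44 - 19)/(7 - 46) ≡ 25/14 mod 53. 14⁻¹ ≡ 19 (mod 53), so λ ≡ 51.
  x = λ² - 46 - 7 = 2601 - 53 ≡ 4; y = λ·(46 - 4) - 19 ≡ 3. → (4, 3)
double: tangent at (4, 3): λ = (3·4² + 37)/(2·3) ≡ 32/6. 6⁻¹ ≡ 9 (mod 53) since 6·9 = 54 ≡ 1, so λ ≡ 32·9 ≡ 23.
  x = λ² - 4 - 4 = 529 - 8 ≡ 44; y = λ·(4 - 44) - 3 ≡ 31. → (44, 31)
add G: (44, 31) + (7, 44). λ = (44 - 31)/(7 - 44) ≡ 13/16 mod 53. 16⁻¹ ≡ 10 (mod 53) since 16·10 = 160 ≡ 1, so λ ≡ 24.
  x = λ² - 44 - 7 = 576 - 51 ≡ 48; y = λ·(44 - 48) - 31 ≡ 32. → (48, 32)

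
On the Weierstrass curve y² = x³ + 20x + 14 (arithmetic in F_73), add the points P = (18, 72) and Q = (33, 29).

(18, 72) + (33, 29). λ = (29 - 72)/(33 - 18) ≡ 30/15 mod 73. 15⁻¹ ≡ 39 (mod 73) since 15·39 = 585 ≡ 1, so λ ≡ 2.
  x = λ² - 18 - 33 = 4 - 51 ≡ 26; y = λ·(18 - 26) - 72 ≡ 58. → (26, 58)

(26, 58)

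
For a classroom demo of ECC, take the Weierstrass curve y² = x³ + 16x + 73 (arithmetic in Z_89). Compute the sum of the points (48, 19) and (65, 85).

(48, 19) + (65, 85). λ = (85 - 19)/(65 - 48) ≡ 66/17 mod 89. 17⁻¹ ≡ 21 (mod 89), so λ ≡ 51.
  x = λ² - 48 - 65 = 2601 - 113 ≡ 85; y = λ·(48 - 85) - 19 ≡ 52. → (85, 52)

(85, 52)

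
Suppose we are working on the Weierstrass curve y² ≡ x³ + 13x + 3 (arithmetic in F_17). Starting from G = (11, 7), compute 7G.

Double-and-add on 7 = (111)₂. Start with G = (11, 7) for the leading 1-bit.
double: tangent at (11, 7): λ = (3·11² + 13)/(2·7) ≡ 2/14. 14⁻¹ ≡ 11 (mod 17), so λ ≡ 2·11 ≡ 5.
  x = λ² - 11 - 11 = 25 - 22 ≡ 3; y = λ·(11 - 3) - 7 ≡ 16. → (3, 16)
add G: (3, 16) + (11, 7). λ = (7 - 16)/(11 - 3) ≡ 8/8 mod 17. 8⁻¹ ≡ 15 (mod 17), so λ ≡ 1.
  x = λ² - 3 - 11 = 1 - 14 ≡ 4; y = λ·(3 - 4) - 16 ≡ 0. → (4, 0)
double: (4, 0) + (4, 0): same x and y₁ ≡ -y₂, so the sum is O.
add G: O + (11, 7) = (11, 7) (identity).

(11, 7)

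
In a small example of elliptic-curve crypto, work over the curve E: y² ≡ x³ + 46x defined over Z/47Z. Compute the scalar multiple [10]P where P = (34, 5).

Repeated addition: build up to 10P.
2P: tangent at (34, 5): λ = (3·34² + 46)/(2·5) ≡ 36/10. 10⁻¹ ≡ 33 (mod 47), so λ ≡ 36·33 ≡ 13.
  x = λ² - 34 - 34 = 169 - 68 ≡ 7; y = λ·(34 - 7) - 5 ≡ 17. → (7, 17)
3P: (7, 17) + (34, 5). λ = (5 - 17)/(34 - 7) ≡ 35/27 mod 47. 27⁻¹ ≡ 7 (mod 47), so λ ≡ 10.
  x = λ² - 7 - 34 = 100 - 41 ≡ 12; y = λ·(7 - 12) - 17 ≡ 27. → (12, 27)
4P: (12, 27) + (34, 5). λ = (5 - 27)/(34 - 12) ≡ 25/22 mod 47. 22⁻¹ ≡ 15 (mod 47), so λ ≡ 46.
  x = λ² - 12 - 34 = 2116 - 46 ≡ 2; y = λ·(12 - 2) - 27 ≡ 10. → (2, 10)
5P: (2, 10) + (34, 5). λ = (5 - 10)/(34 - 2) ≡ 42/32 mod 47. 32⁻¹ ≡ 25 (mod 47), so λ ≡ 16.
  x = λ² - 2 - 34 = 256 - 36 ≡ 32; y = λ·(2 - 32) - 10 ≡ 27. → (32, 27)
6P: (32, 27) + (34, 5). λ = (5 - 27)/(34 - 32) ≡ 25/2 mod 47. 2⁻¹ ≡ 24 (mod 47), so λ ≡ 36.
  x = λ² - 32 - 34 = 1296 - 66 ≡ 8; y = λ·(32 - 8) - 27 ≡ 38. → (8, 38)
7P: (8, 38) + (34, 5). λ = (5 - 38)/(34 - 8) ≡ 14/26 mod 47. 26⁻¹ ≡ 38 (mod 47) since 26·38 = 988 ≡ 1, so λ ≡ 15.
  x = λ² - 8 - 34 = 225 - 42 ≡ 42; y = λ·(8 - 42) - 38 ≡ 16. → (42, 16)
8P: (42, 16) + (34, 5). λ = (5 - 16)/(34 - 42) ≡ 36/39 mod 47. 39⁻¹ ≡ 41 (mod 47), so λ ≡ 19.
  x = λ² - 42 - 34 = 361 - 76 ≡ 3; y = λ·(42 - 3) - 16 ≡ 20. → (3, 20)
9P: (3, 20) + (34, 5). λ = (5 - 20)/(34 - 3) ≡ 32/31 mod 47. 31⁻¹ ≡ 44 (mod 47), so λ ≡ 45.
  x = λ² - 3 - 34 = 2025 - 37 ≡ 14; y = λ·(3 - 14) - 20 ≡ 2. → (14, 2)
10P: (14, 2) + (34, 5). λ = (5 - 2)/(34 - 14) ≡ 3/20 mod 47. 20⁻¹ ≡ 40 (mod 47), so λ ≡ 26.
  x = λ² - 14 - 34 = 676 - 48 ≡ 17; y = λ·(14 - 17) - 2 ≡ 14. → (17, 14)

(17, 14)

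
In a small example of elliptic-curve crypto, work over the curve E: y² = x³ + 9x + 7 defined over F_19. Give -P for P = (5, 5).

(5, 14)

-(5, 5) = (5, -5 mod 19) = (5, 14).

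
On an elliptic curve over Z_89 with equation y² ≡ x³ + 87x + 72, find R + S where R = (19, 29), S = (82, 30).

(30, 57)

(19, 29) + (82, 30). λ = (30 - 29)/(82 - 19) ≡ 1/63 mod 89. 63⁻¹ ≡ 65 (mod 89), so λ ≡ 65.
  x = λ² - 19 - 82 = 4225 - 101 ≡ 30; y = λ·(19 - 30) - 29 ≡ 57. → (30, 57)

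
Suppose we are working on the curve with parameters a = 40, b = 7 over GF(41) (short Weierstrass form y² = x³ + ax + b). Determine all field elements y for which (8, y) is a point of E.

x³ + 40x + 7 = 839 ≡ 19 (mod 41).
19 is a non-residue mod 41; no y exists.

none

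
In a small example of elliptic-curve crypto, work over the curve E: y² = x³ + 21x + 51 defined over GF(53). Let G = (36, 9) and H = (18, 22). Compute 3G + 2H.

(36, 44)

First 3G:
Repeated addition: build up to 3G.
2G: tangent at (36, 9): λ = (3·36² + 21)/(2·9) ≡ 40/18. 18⁻¹ ≡ 3 (mod 53), so λ ≡ 40·3 ≡ 14.
  x = λ² - 36 - 36 = 196 - 72 ≡ 18; y = λ·(36 - 18) - 9 ≡ 31. → (18, 31)
3G: (18, 31) + (36, 9). λ = (9 - 31)/(36 - 18) ≡ 31/18 mod 53. 18⁻¹ ≡ 3 (mod 53) since 18·3 = 54 ≡ 1, so λ ≡ 40.
  x = λ² - 18 - 36 = 1600 - 54 ≡ 9; y = λ·(18 - 9) - 31 ≡ 11. → (9, 11)
3G = (9, 11).
Next 2H:
Repeated addition: build up to 2H.
2H: tangent at (18, 22): λ = (3·18² + 21)/(2·22) ≡ 39/44. 44⁻¹ ≡ 47 (mod 53), so λ ≡ 39·47 ≡ 31.
  x = λ² - 18 - 18 = 961 - 36 ≡ 24; y = λ·(18 - 24) - 22 ≡ 4. → (24, 4)
2H = (24, 4).
Finally 3G + 2H:
(9, 11) + (24, 4). λ = (4 - 11)/(24 - 9) ≡ 46/15 mod 53. 15⁻¹ ≡ 46 (mod 53) since 15·46 = 690 ≡ 1, so λ ≡ 49.
  x = λ² - 9 - 24 = 2401 - 33 ≡ 36; y = λ·(9 - 36) - 11 ≡ 44. → (36, 44)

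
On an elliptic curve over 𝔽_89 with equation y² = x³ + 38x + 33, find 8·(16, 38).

(19, 7)

Write P = (16, 38).
Double-and-add on 8 = (1000)₂. Start with P = (16, 38) for the leading 1-bit.
double: tangent at (16, 38): λ = (3·16² + 38)/(2·38) ≡ 5/76. 76⁻¹ ≡ 41 (mod 89) since 76·41 = 3116 ≡ 1, so λ ≡ 5·41 ≡ 27.
  x = λ² - 16 - 16 = 729 - 32 ≡ 74; y = λ·(16 - 74) - 38 ≡ 87. → (74, 87)
double: tangent at (74, 87): λ = (3·74² + 38)/(2·87) ≡ 1/85. 85⁻¹ ≡ 22 (mod 89) since 85·22 = 1870 ≡ 1, so λ ≡ 1·22 ≡ 22.
  x = λ² - 74 - 74 = 484 - 148 ≡ 69; y = λ·(74 - 69) - 87 ≡ 23. → (69, 23)
double: tangent at (69, 23): λ = (3·69² + 38)/(2·23) ≡ 81/46. 46⁻¹ ≡ 60 (mod 89) since 46·60 = 2760 ≡ 1, so λ ≡ 81·60 ≡ 54.
  x = λ² - 69 - 69 = 2916 - 138 ≡ 19; y = λ·(69 - 19) - 23 ≡ 7. → (19, 7)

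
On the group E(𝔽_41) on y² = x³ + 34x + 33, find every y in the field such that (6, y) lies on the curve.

17, 24

x³ + 34x + 33 = 453 ≡ 2 (mod 41).
Square roots of 2 mod 41: 17 and 24 (since 17² = 289 ≡ 2).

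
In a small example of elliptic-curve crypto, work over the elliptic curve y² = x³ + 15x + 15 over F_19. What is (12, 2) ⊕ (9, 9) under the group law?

(12, 2) + (9, 9). λ = (9 - 2)/(9 - 12) ≡ 7/16 mod 19. 16⁻¹ ≡ 6 (mod 19), so λ ≡ 4.
  x = λ² - 12 - 9 = 16 - 21 ≡ 14; y = λ·(12 - 14) - 2 ≡ 9. → (14, 9)

(14, 9)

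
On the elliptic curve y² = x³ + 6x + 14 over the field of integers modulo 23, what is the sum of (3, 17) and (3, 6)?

The two points share x = 3 and their y-coordinates satisfy 17 + 6 ≡ 0 (mod 23), so they are inverses. Their sum is the point at infinity.

O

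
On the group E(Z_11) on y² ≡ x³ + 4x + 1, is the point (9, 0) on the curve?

y² = 0² ≡ 0; x³ + 4x + 1 = 766 ≡ 7 (mod 11). 0 ≠ 7.

no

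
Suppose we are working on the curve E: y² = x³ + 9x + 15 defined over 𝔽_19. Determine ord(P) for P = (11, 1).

7

2P: tangent at (11, 1): λ = (3·11² + 9)/(2·1) ≡ 11/2. 2⁻¹ ≡ 10 (mod 19), so λ ≡ 11·10 ≡ 15.
  x = λ² - 11 - 11 = 225 - 22 ≡ 13; y = λ·(11 - 13) - 1 ≡ 7. → (13, 7)
3P: (13, 7) + (11, 1). λ = (1 - 7)/(11 - 13) ≡ 13/17 mod 19. 17⁻¹ ≡ 9 (mod 19) since 17·9 = 153 ≡ 1, so λ ≡ 3.
  x = λ² - 13 - 11 = 9 - 24 ≡ 4; y = λ·(13 - 4) - 7 ≡ 1. → (4, 1)
4P: (4, 1) + (11, 1). λ = (1 - 1)/(11 - 4) ≡ 0/7 mod 19. 7⁻¹ ≡ 11 (mod 19) since 7·11 = 77 ≡ 1, so λ ≡ 0.
  x = λ² - 4 - 11 = 0 - 15 ≡ 4; y = λ·(4 - 4) - 1 ≡ 18. → (4, 18)
5P: (4, 18) + (11, 1). λ = (1 - 18)/(11 - 4) ≡ 2/7 mod 19. 7⁻¹ ≡ 11 (mod 19) since 7·11 = 77 ≡ 1, so λ ≡ 3.
  x = λ² - 4 - 11 = 9 - 15 ≡ 13; y = λ·(4 - 13) - 18 ≡ 12. → (13, 12)
6P: (13, 12) + (11, 1). λ = (1 - 12)/(11 - 13) ≡ 8/17 mod 19. 17⁻¹ ≡ 9 (mod 19) since 17·9 = 153 ≡ 1, so λ ≡ 15.
  x = λ² - 13 - 11 = 225 - 24 ≡ 11; y = λ·(13 - 11) - 12 ≡ 18. → (11, 18)
7P: (11, 18) + (11, 1): same x and y₁ ≡ -y₂, so the sum is ∞.
7P = ∞, so the order is 7.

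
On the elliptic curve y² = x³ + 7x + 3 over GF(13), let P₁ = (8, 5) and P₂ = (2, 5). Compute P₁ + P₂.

(3, 8)

(8, 5) + (2, 5). λ = (5 - 5)/(2 - 8) ≡ 0/7 mod 13. 7⁻¹ ≡ 2 (mod 13) since 7·2 = 14 ≡ 1, so λ ≡ 0.
  x = λ² - 8 - 2 = 0 - 10 ≡ 3; y = λ·(8 - 3) - 5 ≡ 8. → (3, 8)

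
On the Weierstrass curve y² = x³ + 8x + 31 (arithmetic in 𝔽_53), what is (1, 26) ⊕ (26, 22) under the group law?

(39, 14)

(1, 26) + (26, 22). λ = (22 - 26)/(26 - 1) ≡ 49/25 mod 53. 25⁻¹ ≡ 17 (mod 53), so λ ≡ 38.
  x = λ² - 1 - 26 = 1444 - 27 ≡ 39; y = λ·(1 - 39) - 26 ≡ 14. → (39, 14)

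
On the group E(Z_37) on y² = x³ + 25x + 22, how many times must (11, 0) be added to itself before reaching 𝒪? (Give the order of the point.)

2

2P: (11, 0) + (11, 0): same x and y₁ ≡ -y₂, so the sum is 𝒪.
2P = 𝒪, so the order is 2.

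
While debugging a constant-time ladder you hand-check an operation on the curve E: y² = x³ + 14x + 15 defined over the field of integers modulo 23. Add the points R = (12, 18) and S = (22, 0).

(18, 2)

(12, 18) + (22, 0). λ = (0 - 18)/(22 - 12) ≡ 5/10 mod 23. 10⁻¹ ≡ 7 (mod 23), so λ ≡ 12.
  x = λ² - 12 - 22 = 144 - 34 ≡ 18; y = λ·(12 - 18) - 18 ≡ 2. → (18, 2)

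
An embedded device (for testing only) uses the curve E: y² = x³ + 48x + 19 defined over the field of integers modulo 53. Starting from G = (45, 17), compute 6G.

Repeated addition: build up to 6G.
2G: tangent at (45, 17): λ = (3·45² + 48)/(2·17) ≡ 28/34. 34⁻¹ ≡ 39 (mod 53) since 34·39 = 1326 ≡ 1, so λ ≡ 28·39 ≡ 32.
  x = λ² - 45 - 45 = 1024 - 90 ≡ 33; y = λ·(45 - 33) - 17 ≡ 49. → (33, 49)
3G: (33, 49) + (45, 17). λ = (17 - 49)/(45 - 33) ≡ 21/12 mod 53. 12⁻¹ ≡ 31 (mod 53), so λ ≡ 15.
  x = λ² - 33 - 45 = 225 - 78 ≡ 41; y = λ·(33 - 41) - 49 ≡ 43. → (41, 43)
4G: (41, 43) + (45, 17). λ = (17 - 43)/(45 - 41) ≡ 27/4 mod 53. 4⁻¹ ≡ 40 (mod 53) since 4·40 = 160 ≡ 1, so λ ≡ 20.
  x = λ² - 41 - 45 = 400 - 86 ≡ 49; y = λ·(41 - 49) - 43 ≡ 9. → (49, 9)
5G: (49, 9) + (45, 17). λ = (17 - 9)/(45 - 49) ≡ 8/49 mod 53. 49⁻¹ ≡ 13 (mod 53) since 49·13 = 637 ≡ 1, so λ ≡ 51.
  x = λ² - 49 - 45 = 2601 - 94 ≡ 16; y = λ·(49 - 16) - 9 ≡ 31. → (16, 31)
6G: (16, 31) + (45, 17). λ = (17 - 31)/(45 - 16) ≡ 39/29 mod 53. 29⁻¹ ≡ 11 (mod 53), so λ ≡ 5.
  x = λ² - 16 - 45 = 25 - 61 ≡ 17; y = λ·(16 - 17) - 31 ≡ 17. → (17, 17)

(17, 17)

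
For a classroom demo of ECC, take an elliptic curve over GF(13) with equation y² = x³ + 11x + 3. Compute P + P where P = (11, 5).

tangent at (11, 5): λ = (3·11² + 11)/(2·5) ≡ 10/10. 10⁻¹ ≡ 4 (mod 13), so λ ≡ 10·4 ≡ 1.
  x = λ² - 11 - 11 = 1 - 22 ≡ 5; y = λ·(11 - 5) - 5 ≡ 1. → (5, 1)

(5, 1)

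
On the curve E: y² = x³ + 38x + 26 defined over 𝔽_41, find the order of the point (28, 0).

2P: (28, 0) + (28, 0): same x and y₁ ≡ -y₂, so the sum is ∞.
2P = ∞, so the order is 2.

2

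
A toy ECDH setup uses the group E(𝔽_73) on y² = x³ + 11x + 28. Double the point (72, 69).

tangent at (72, 69): λ = (3·72² + 11)/(2·69) ≡ 14/65. 65⁻¹ ≡ 9 (mod 73), so λ ≡ 14·9 ≡ 53.
  x = λ² - 72 - 72 = 2809 - 144 ≡ 37; y = λ·(72 - 37) - 69 ≡ 34. → (37, 34)

(37, 34)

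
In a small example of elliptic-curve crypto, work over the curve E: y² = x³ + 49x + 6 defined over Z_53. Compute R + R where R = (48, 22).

(14, 16)

tangent at (48, 22): λ = (3·48² + 49)/(2·22) ≡ 18/44. 44⁻¹ ≡ 47 (mod 53) since 44·47 = 2068 ≡ 1, so λ ≡ 18·47 ≡ 51.
  x = λ² - 48 - 48 = 2601 - 96 ≡ 14; y = λ·(48 - 14) - 22 ≡ 16. → (14, 16)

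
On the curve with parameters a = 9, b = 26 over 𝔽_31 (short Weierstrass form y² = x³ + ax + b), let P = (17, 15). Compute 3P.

(12, 23)

Repeated addition: build up to 3P.
2P: tangent at (17, 15): λ = (3·17² + 9)/(2·15) ≡ 8/30. 30⁻¹ ≡ 30 (mod 31) since 30·30 = 900 ≡ 1, so λ ≡ 8·30 ≡ 23.
  x = λ² - 17 - 17 = 529 - 34 ≡ 30; y = λ·(17 - 30) - 15 ≡ 27. → (30, 27)
3P: (30, 27) + (17, 15). λ = (15 - 27)/(17 - 30) ≡ 19/18 mod 31. 18⁻¹ ≡ 19 (mod 31) since 18·19 = 342 ≡ 1, so λ ≡ 20.
  x = λ² - 30 - 17 = 400 - 47 ≡ 12; y = λ·(30 - 12) - 27 ≡ 23. → (12, 23)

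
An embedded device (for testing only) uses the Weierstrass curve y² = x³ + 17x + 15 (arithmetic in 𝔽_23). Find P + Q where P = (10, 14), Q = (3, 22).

(16, 6)

(10, 14) + (3, 22). λ = (22 - 14)/(3 - 10) ≡ 8/16 mod 23. 16⁻¹ ≡ 13 (mod 23), so λ ≡ 12.
  x = λ² - 10 - 3 = 144 - 13 ≡ 16; y = λ·(10 - 16) - 14 ≡ 6. → (16, 6)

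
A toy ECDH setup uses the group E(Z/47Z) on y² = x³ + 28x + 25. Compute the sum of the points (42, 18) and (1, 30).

(42, 18) + (1, 30). λ = (30 - 18)/(1 - 42) ≡ 12/6 mod 47. 6⁻¹ ≡ 8 (mod 47), so λ ≡ 2.
  x = λ² - 42 - 1 = 4 - 43 ≡ 8; y = λ·(42 - 8) - 18 ≡ 3. → (8, 3)

(8, 3)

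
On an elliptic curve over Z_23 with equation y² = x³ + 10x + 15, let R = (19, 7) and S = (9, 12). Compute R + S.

(1, 7)

(19, 7) + (9, 12). λ = (12 - 7)/(9 - 19) ≡ 5/13 mod 23. 13⁻¹ ≡ 16 (mod 23), so λ ≡ 11.
  x = λ² - 19 - 9 = 121 - 28 ≡ 1; y = λ·(19 - 1) - 7 ≡ 7. → (1, 7)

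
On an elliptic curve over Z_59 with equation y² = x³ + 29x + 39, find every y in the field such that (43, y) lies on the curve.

9, 50

x³ + 29x + 39 = 80793 ≡ 22 (mod 59).
Square roots of 22 mod 59: 9 and 50 (since 9² = 81 ≡ 22).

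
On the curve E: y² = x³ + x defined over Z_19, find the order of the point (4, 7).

2P: tangent at (4, 7): λ = (3·4² + 1)/(2·7) ≡ 11/14. 14⁻¹ ≡ 15 (mod 19), so λ ≡ 11·15 ≡ 13.
  x = λ² - 4 - 4 = 169 - 8 ≡ 9; y = λ·(4 - 9) - 7 ≡ 4. → (9, 4)
3P: (9, 4) + (4, 7). λ = (7 - 4)/(4 - 9) ≡ 3/14 mod 19. 14⁻¹ ≡ 15 (mod 19) since 14·15 = 210 ≡ 1, so λ ≡ 7.
  x = λ² - 9 - 4 = 49 - 13 ≡ 17; y = λ·(9 - 17) - 4 ≡ 16. → (17, 16)
4P: (17, 16) + (4, 7). λ = (7 - 16)/(4 - 17) ≡ 10/6 mod 19. 6⁻¹ ≡ 16 (mod 19), so λ ≡ 8.
  x = λ² - 17 - 4 = 64 - 21 ≡ 5; y = λ·(17 - 5) - 16 ≡ 4. → (5, 4)
5P: (5, 4) + (4, 7). λ = (7 - 4)/(4 - 5) ≡ 3/18 mod 19. 18⁻¹ ≡ 18 (mod 19), so λ ≡ 16.
  x = λ² - 5 - 4 = 256 - 9 ≡ 0; y = λ·(5 - 0) - 4 ≡ 0. → (0, 0)
6P: (0, 0) + (4, 7). λ = (7 - 0)/(4 - 0) ≡ 7/4 mod 19. 4⁻¹ ≡ 5 (mod 19), so λ ≡ 16.
  x = λ² - 0 - 4 = 256 - 4 ≡ 5; y = λ·(0 - 5) - 0 ≡ 15. → (5, 15)
7P: (5, 15) + (4, 7). λ = (7 - 15)/(4 - 5) ≡ 11/18 mod 19. 18⁻¹ ≡ 18 (mod 19) since 18·18 = 324 ≡ 1, so λ ≡ 8.
  x = λ² - 5 - 4 = 64 - 9 ≡ 17; y = λ·(5 - 17) - 15 ≡ 3. → (17, 3)
8P: (17, 3) + (4, 7). λ = (7 - 3)/(4 - 17) ≡ 4/6 mod 19. 6⁻¹ ≡ 16 (mod 19) since 6·16 = 96 ≡ 1, so λ ≡ 7.
  x = λ² - 17 - 4 = 49 - 21 ≡ 9; y = λ·(17 - 9) - 3 ≡ 15. → (9, 15)
9P: (9, 15) + (4, 7). λ = (7 - 15)/(4 - 9) ≡ 11/14 mod 19. 14⁻¹ ≡ 15 (mod 19), so λ ≡ 13.
  x = λ² - 9 - 4 = 169 - 13 ≡ 4; y = λ·(9 - 4) - 15 ≡ 12. → (4, 12)
10P: (4, 12) + (4, 7): same x and y₁ ≡ -y₂, so the sum is O.
10P = O, so the order is 10.

10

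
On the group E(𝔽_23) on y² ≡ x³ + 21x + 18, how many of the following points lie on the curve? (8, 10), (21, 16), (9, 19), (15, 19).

(8, 10): 10² ≡ 8, rhs ≡ 8 → on.
(21, 16): 16² ≡ 3, rhs ≡ 14 → off.
(9, 19): 19² ≡ 16, rhs ≡ 16 → on.
(15, 19): 19² ≡ 16, rhs ≡ 5 → off.

2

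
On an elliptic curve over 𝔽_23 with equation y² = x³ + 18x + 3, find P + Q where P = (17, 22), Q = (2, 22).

(17, 22) + (2, 22). λ = (22 - 22)/(2 - 17) ≡ 0/8 mod 23. 8⁻¹ ≡ 3 (mod 23) since 8·3 = 24 ≡ 1, so λ ≡ 0.
  x = λ² - 17 - 2 = 0 - 19 ≡ 4; y = λ·(17 - 4) - 22 ≡ 1. → (4, 1)

(4, 1)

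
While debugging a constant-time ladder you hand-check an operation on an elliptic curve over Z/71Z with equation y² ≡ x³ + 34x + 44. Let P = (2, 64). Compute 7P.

(29, 70)

Repeated addition: build up to 7P.
2P: tangent at (2, 64): λ = (3·2² + 34)/(2·64) ≡ 46/57. 57⁻¹ ≡ 5 (mod 71) since 57·5 = 285 ≡ 1, so λ ≡ 46·5 ≡ 17.
  x = λ² - 2 - 2 = 289 - 4 ≡ 1; y = λ·(2 - 1) - 64 ≡ 24. → (1, 24)
3P: (1, 24) + (2, 64). λ = (64 - 24)/(2 - 1) ≡ 40/1 mod 71. 1⁻¹ ≡ 1 (mod 71), so λ ≡ 40.
  x = λ² - 1 - 2 = 1600 - 3 ≡ 35; y = λ·(1 - 35) - 24 ≡ 36. → (35, 36)
4P: (35, 36) + (2, 64). λ = (64 - 36)/(2 - 35) ≡ 28/38 mod 71. 38⁻¹ ≡ 43 (mod 71), so λ ≡ 68.
  x = λ² - 35 - 2 = 4624 - 37 ≡ 43; y = λ·(35 - 43) - 36 ≡ 59. → (43, 59)
5P: (43, 59) + (2, 64). λ = (64 - 59)/(2 - 43) ≡ 5/30 mod 71. 30⁻¹ ≡ 45 (mod 71) since 30·45 = 1350 ≡ 1, so λ ≡ 12.
  x = λ² - 43 - 2 = 144 - 45 ≡ 28; y = λ·(43 - 28) - 59 ≡ 50. → (28, 50)
6P: (28, 50) + (2, 64). λ = (64 - 50)/(2 - 28) ≡ 14/45 mod 71. 45⁻¹ ≡ 30 (mod 71), so λ ≡ 65.
  x = λ² - 28 - 2 = 4225 - 30 ≡ 6; y = λ·(28 - 6) - 50 ≡ 31. → (6, 31)
7P: (6, 31) + (2, 64). λ = (64 - 31)/(2 - 6) ≡ 33/67 mod 71. 67⁻¹ ≡ 53 (mod 71) since 67·53 = 3551 ≡ 1, so λ ≡ 45.
  x = λ² - 6 - 2 = 2025 - 8 ≡ 29; y = λ·(6 - 29) - 31 ≡ 70. → (29, 70)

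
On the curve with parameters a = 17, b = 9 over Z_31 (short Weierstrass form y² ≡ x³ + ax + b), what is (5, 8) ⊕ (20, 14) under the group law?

(5, 8) + (20, 14). λ = (14 - 8)/(20 - 5) ≡ 6/15 mod 31. 15⁻¹ ≡ 29 (mod 31), so λ ≡ 19.
  x = λ² - 5 - 20 = 361 - 25 ≡ 26; y = λ·(5 - 26) - 8 ≡ 27. → (26, 27)

(26, 27)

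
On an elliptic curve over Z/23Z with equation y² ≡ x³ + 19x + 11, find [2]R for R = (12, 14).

tangent at (12, 14): λ = (3·12² + 19)/(2·14) ≡ 14/5. 5⁻¹ ≡ 14 (mod 23), so λ ≡ 14·14 ≡ 12.
  x = λ² - 12 - 12 = 144 - 24 ≡ 5; y = λ·(12 - 5) - 14 ≡ 1. → (5, 1)

(5, 1)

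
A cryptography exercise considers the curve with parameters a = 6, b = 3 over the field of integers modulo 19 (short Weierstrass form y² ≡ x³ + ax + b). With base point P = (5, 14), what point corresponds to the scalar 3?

Repeated addition: build up to 3P.
2P: tangent at (5, 14): λ = (3·5² + 6)/(2·14) ≡ 5/9. 9⁻¹ ≡ 17 (mod 19) since 9·17 = 153 ≡ 1, so λ ≡ 5·17 ≡ 9.
  x = λ² - 5 - 5 = 81 - 10 ≡ 14; y = λ·(5 - 14) - 14 ≡ 0. → (14, 0)
3P: (14, 0) + (5, 14). λ = (14 - 0)/(5 - 14) ≡ 14/10 mod 19. 10⁻¹ ≡ 2 (mod 19), so λ ≡ 9.
  x = λ² - 14 - 5 = 81 - 19 ≡ 5; y = λ·(14 - 5) - 0 ≡ 5. → (5, 5)

(5, 5)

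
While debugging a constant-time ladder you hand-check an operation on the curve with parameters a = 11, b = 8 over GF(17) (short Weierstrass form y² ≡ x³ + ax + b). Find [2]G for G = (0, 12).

tangent at (0, 12): λ = (3·0² + 11)/(2·12) ≡ 11/7. 7⁻¹ ≡ 5 (mod 17), so λ ≡ 11·5 ≡ 4.
  x = λ² - 0 - 0 = 16 - 0 ≡ 16; y = λ·(0 - 16) - 12 ≡ 9. → (16, 9)

(16, 9)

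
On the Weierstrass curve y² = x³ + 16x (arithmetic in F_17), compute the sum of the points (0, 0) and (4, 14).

(0, 0) + (4, 14). λ = (14 - 0)/(4 - 0) ≡ 14/4 mod 17. 4⁻¹ ≡ 13 (mod 17) since 4·13 = 52 ≡ 1, so λ ≡ 12.
  x = λ² - 0 - 4 = 144 - 4 ≡ 4; y = λ·(0 - 4) - 0 ≡ 3. → (4, 3)

(4, 3)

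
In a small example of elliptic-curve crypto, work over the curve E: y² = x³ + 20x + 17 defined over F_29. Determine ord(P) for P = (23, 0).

2

2P: (23, 0) + (23, 0): same x and y₁ ≡ -y₂, so the sum is the point at infinity.
2P = the point at infinity, so the order is 2.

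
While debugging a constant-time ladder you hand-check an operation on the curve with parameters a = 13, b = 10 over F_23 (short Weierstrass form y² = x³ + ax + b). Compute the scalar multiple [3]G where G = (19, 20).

Repeated addition: build up to 3G.
2G: tangent at (19, 20): λ = (3·19² + 13)/(2·20) ≡ 15/17. 17⁻¹ ≡ 19 (mod 23), so λ ≡ 15·19 ≡ 9.
  x = λ² - 19 - 19 = 81 - 38 ≡ 20; y = λ·(19 - 20) - 20 ≡ 17. → (20, 17)
3G: (20, 17) + (19, 20). λ = (20 - 17)/(19 - 20) ≡ 3/22 mod 23. 22⁻¹ ≡ 22 (mod 23), so λ ≡ 20.
  x = λ² - 20 - 19 = 400 - 39 ≡ 16; y = λ·(20 - 16) - 17 ≡ 17. → (16, 17)

(16, 17)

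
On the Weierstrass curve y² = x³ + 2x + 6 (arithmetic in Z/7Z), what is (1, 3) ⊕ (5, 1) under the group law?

(3, 5)

(1, 3) + (5, 1). λ = (1 - 3)/(5 - 1) ≡ 5/4 mod 7. 4⁻¹ ≡ 2 (mod 7), so λ ≡ 3.
  x = λ² - 1 - 5 = 9 - 6 ≡ 3; y = λ·(1 - 3) - 3 ≡ 5. → (3, 5)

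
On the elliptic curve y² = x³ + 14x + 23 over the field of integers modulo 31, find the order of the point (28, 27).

5

2P: tangent at (28, 27): λ = (3·28² + 14)/(2·27) ≡ 10/23. 23⁻¹ ≡ 27 (mod 31) since 23·27 = 621 ≡ 1, so λ ≡ 10·27 ≡ 22.
  x = λ² - 28 - 28 = 484 - 56 ≡ 25; y = λ·(28 - 25) - 27 ≡ 8. → (25, 8)
3P: (25, 8) + (28, 27). λ = (27 - 8)/(28 - 25) ≡ 19/3 mod 31. 3⁻¹ ≡ 21 (mod 31) since 3·21 = 63 ≡ 1, so λ ≡ 27.
  x = λ² - 25 - 28 = 729 - 53 ≡ 25; y = λ·(25 - 25) - 8 ≡ 23. → (25, 23)
4P: (25, 23) + (28, 27). λ = (27 - 23)/(28 - 25) ≡ 4/3 mod 31. 3⁻¹ ≡ 21 (mod 31) since 3·21 = 63 ≡ 1, so λ ≡ 22.
  x = λ² - 25 - 28 = 484 - 53 ≡ 28; y = λ·(25 - 28) - 23 ≡ 4. → (28, 4)
5P: (28, 4) + (28, 27): same x and y₁ ≡ -y₂, so the sum is O.
5P = O, so the order is 5.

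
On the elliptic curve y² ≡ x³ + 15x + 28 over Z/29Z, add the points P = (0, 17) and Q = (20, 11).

(0, 17) + (20, 11). λ = (11 - 17)/(20 - 0) ≡ 23/20 mod 29. 20⁻¹ ≡ 16 (mod 29) since 20·16 = 320 ≡ 1, so λ ≡ 20.
  x = λ² - 0 - 20 = 400 - 20 ≡ 3; y = λ·(0 - 3) - 17 ≡ 10. → (3, 10)

(3, 10)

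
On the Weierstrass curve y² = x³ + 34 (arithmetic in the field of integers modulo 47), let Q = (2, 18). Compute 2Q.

(17, 24)

tangent at (2, 18): λ = (3·2² + 0)/(2·18) ≡ 12/36. 36⁻¹ ≡ 17 (mod 47) since 36·17 = 612 ≡ 1, so λ ≡ 12·17 ≡ 16.
  x = λ² - 2 - 2 = 256 - 4 ≡ 17; y = λ·(2 - 17) - 18 ≡ 24. → (17, 24)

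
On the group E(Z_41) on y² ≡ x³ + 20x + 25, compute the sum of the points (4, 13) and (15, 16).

(4, 13) + (15, 16). λ = (16 - 13)/(15 - 4) ≡ 3/11 mod 41. 11⁻¹ ≡ 15 (mod 41) since 11·15 = 165 ≡ 1, so λ ≡ 4.
  x = λ² - 4 - 15 = 16 - 19 ≡ 38; y = λ·(4 - 38) - 13 ≡ 15. → (38, 15)

(38, 15)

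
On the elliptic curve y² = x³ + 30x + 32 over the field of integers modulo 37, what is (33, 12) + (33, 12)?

(7, 17)

tangent at (33, 12): λ = (3·33² + 30)/(2·12) ≡ 4/24. 24⁻¹ ≡ 17 (mod 37) since 24·17 = 408 ≡ 1, so λ ≡ 4·17 ≡ 31.
  x = λ² - 33 - 33 = 961 - 66 ≡ 7; y = λ·(33 - 7) - 12 ≡ 17. → (7, 17)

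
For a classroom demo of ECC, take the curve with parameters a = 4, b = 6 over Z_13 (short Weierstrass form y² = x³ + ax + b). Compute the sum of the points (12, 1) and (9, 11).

(12, 1) + (9, 11). λ = (11 - 1)/(9 - 12) ≡ 10/10 mod 13. 10⁻¹ ≡ 4 (mod 13) since 10·4 = 40 ≡ 1, so λ ≡ 1.
  x = λ² - 12 - 9 = 1 - 21 ≡ 6; y = λ·(12 - 6) - 1 ≡ 5. → (6, 5)

(6, 5)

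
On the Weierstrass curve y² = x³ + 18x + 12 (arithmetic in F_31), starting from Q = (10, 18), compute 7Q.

Double-and-add on 7 = (111)₂. Start with Q = (10, 18) for the leading 1-bit.
double: tangent at (10, 18): λ = (3·10² + 18)/(2·18) ≡ 8/5. 5⁻¹ ≡ 25 (mod 31), so λ ≡ 8·25 ≡ 14.
  x = λ² - 10 - 10 = 196 - 20 ≡ 21; y = λ·(10 - 21) - 18 ≡ 14. → (21, 14)
add Q: (21, 14) + (10, 18). λ = (18 - 14)/(10 - 21) ≡ 4/20 mod 31. 20⁻¹ ≡ 14 (mod 31), so λ ≡ 25.
  x = λ² - 21 - 10 = 625 - 31 ≡ 5; y = λ·(21 - 5) - 14 ≡ 14. → (5, 14)
double: tangent at (5, 14): λ = (3·5² + 18)/(2·14) ≡ 0/28. 28⁻¹ ≡ 10 (mod 31) since 28·10 = 280 ≡ 1, so λ ≡ 0·10 ≡ 0.
  x = λ² - 5 - 5 = 0 - 10 ≡ 21; y = λ·(5 - 21) - 14 ≡ 17. → (21, 17)
add Q: (21, 17) + (10, 18). λ = (18 - 17)/(10 - 21) ≡ 1/20 mod 31. 20⁻¹ ≡ 14 (mod 31), so λ ≡ 14.
  x = λ² - 21 - 10 = 196 - 31 ≡ 10; y = λ·(21 - 10) - 17 ≡ 13. → (10, 13)

(10, 13)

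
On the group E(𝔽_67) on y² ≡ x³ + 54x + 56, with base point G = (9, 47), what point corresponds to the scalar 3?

Repeated addition: build up to 3G.
2G: tangent at (9, 47): λ = (3·9² + 54)/(2·47) ≡ 29/27. 27⁻¹ ≡ 5 (mod 67), so λ ≡ 29·5 ≡ 11.
  x = λ² - 9 - 9 = 121 - 18 ≡ 36; y = λ·(9 - 36) - 47 ≡ 58. → (36, 58)
3G: (36, 58) + (9, 47). λ = (47 - 58)/(9 - 36) ≡ 56/40 mod 67. 40⁻¹ ≡ 62 (mod 67), so λ ≡ 55.
  x = λ² - 36 - 9 = 3025 - 45 ≡ 32; y = λ·(36 - 32) - 58 ≡ 28. → (32, 28)

(32, 28)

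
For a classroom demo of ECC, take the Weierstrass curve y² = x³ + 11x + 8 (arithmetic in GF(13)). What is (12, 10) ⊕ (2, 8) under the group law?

(11, 11)

(12, 10) + (2, 8). λ = (8 - 10)/(2 - 12) ≡ 11/3 mod 13. 3⁻¹ ≡ 9 (mod 13) since 3·9 = 27 ≡ 1, so λ ≡ 8.
  x = λ² - 12 - 2 = 64 - 14 ≡ 11; y = λ·(12 - 11) - 10 ≡ 11. → (11, 11)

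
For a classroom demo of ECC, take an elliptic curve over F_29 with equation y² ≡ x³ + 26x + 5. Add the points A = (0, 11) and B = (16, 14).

(0, 11) + (16, 14). λ = (14 - 11)/(16 - 0) ≡ 3/16 mod 29. 16⁻¹ ≡ 20 (mod 29) since 16·20 = 320 ≡ 1, so λ ≡ 2.
  x = λ² - 0 - 16 = 4 - 16 ≡ 17; y = λ·(0 - 17) - 11 ≡ 13. → (17, 13)

(17, 13)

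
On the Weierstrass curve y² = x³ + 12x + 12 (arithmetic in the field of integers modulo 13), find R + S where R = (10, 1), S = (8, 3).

(9, 11)

(10, 1) + (8, 3). λ = (3 - 1)/(8 - 10) ≡ 2/11 mod 13. 11⁻¹ ≡ 6 (mod 13), so λ ≡ 12.
  x = λ² - 10 - 8 = 144 - 18 ≡ 9; y = λ·(10 - 9) - 1 ≡ 11. → (9, 11)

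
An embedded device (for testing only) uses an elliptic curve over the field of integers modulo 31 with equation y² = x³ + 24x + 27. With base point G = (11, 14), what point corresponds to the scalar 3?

(4, 30)

Repeated addition: build up to 3G.
2G: tangent at (11, 14): λ = (3·11² + 24)/(2·14) ≡ 15/28. 28⁻¹ ≡ 10 (mod 31), so λ ≡ 15·10 ≡ 26.
  x = λ² - 11 - 11 = 676 - 22 ≡ 3; y = λ·(11 - 3) - 14 ≡ 8. → (3, 8)
3G: (3, 8) + (11, 14). λ = (14 - 8)/(11 - 3) ≡ 6/8 mod 31. 8⁻¹ ≡ 4 (mod 31), so λ ≡ 24.
  x = λ² - 3 - 11 = 576 - 14 ≡ 4; y = λ·(3 - 4) - 8 ≡ 30. → (4, 30)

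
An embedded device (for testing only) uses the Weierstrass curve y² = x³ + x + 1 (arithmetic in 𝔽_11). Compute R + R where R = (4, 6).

tangent at (4, 6): λ = (3·4² + 1)/(2·6) ≡ 5/1. 1⁻¹ ≡ 1 (mod 11) since 1·1 = 1 ≡ 1, so λ ≡ 5·1 ≡ 5.
  x = λ² - 4 - 4 = 25 - 8 ≡ 6; y = λ·(4 - 6) - 6 ≡ 6. → (6, 6)

(6, 6)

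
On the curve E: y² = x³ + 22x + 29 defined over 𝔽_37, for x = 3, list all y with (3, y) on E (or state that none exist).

14, 23

x³ + 22x + 29 = 122 ≡ 11 (mod 37).
Square roots of 11 mod 37: 14 and 23 (since 14² = 196 ≡ 11).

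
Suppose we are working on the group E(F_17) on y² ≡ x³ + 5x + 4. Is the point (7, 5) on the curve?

yes

y² = 5² ≡ 8; x³ + 5x + 4 = 382 ≡ 8 (mod 17). 8 = 8.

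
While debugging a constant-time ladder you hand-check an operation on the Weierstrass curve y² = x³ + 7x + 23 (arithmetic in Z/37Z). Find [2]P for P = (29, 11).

tangent at (29, 11): λ = (3·29² + 7)/(2·11) ≡ 14/22. 22⁻¹ ≡ 32 (mod 37), so λ ≡ 14·32 ≡ 4.
  x = λ² - 29 - 29 = 16 - 58 ≡ 32; y = λ·(29 - 32) - 11 ≡ 14. → (32, 14)

(32, 14)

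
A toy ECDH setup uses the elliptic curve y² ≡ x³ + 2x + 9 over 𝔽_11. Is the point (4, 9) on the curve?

y² = 9² ≡ 4; x³ + 2x + 9 = 81 ≡ 4 (mod 11). 4 = 4.

yes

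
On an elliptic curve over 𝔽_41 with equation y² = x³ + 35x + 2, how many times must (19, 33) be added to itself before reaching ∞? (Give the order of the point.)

7

2P: tangent at (19, 33): λ = (3·19² + 35)/(2·33) ≡ 11/25. 25⁻¹ ≡ 23 (mod 41) since 25·23 = 575 ≡ 1, so λ ≡ 11·23 ≡ 7.
  x = λ² - 19 - 19 = 49 - 38 ≡ 11; y = λ·(19 - 11) - 33 ≡ 23. → (11, 23)
3P: (11, 23) + (19, 33). λ = (33 - 23)/(19 - 11) ≡ 10/8 mod 41. 8⁻¹ ≡ 36 (mod 41), so λ ≡ 32.
  x = λ² - 11 - 19 = 1024 - 30 ≡ 10; y = λ·(11 - 10) - 23 ≡ 9. → (10, 9)
4P: (10, 9) + (19, 33). λ = (33 - 9)/(19 - 10) ≡ 24/9 mod 41. 9⁻¹ ≡ 32 (mod 41), so λ ≡ 30.
  x = λ² - 10 - 19 = 900 - 29 ≡ 10; y = λ·(10 - 10) - 9 ≡ 32. → (10, 32)
5P: (10, 32) + (19, 33). λ = (33 - 32)/(19 - 10) ≡ 1/9 mod 41. 9⁻¹ ≡ 32 (mod 41), so λ ≡ 32.
  x = λ² - 10 - 19 = 1024 - 29 ≡ 11; y = λ·(10 - 11) - 32 ≡ 18. → (11, 18)
6P: (11, 18) + (19, 33). λ = (33 - 18)/(19 - 11) ≡ 15/8 mod 41. 8⁻¹ ≡ 36 (mod 41) since 8·36 = 288 ≡ 1, so λ ≡ 7.
  x = λ² - 11 - 19 = 49 - 30 ≡ 19; y = λ·(11 - 19) - 18 ≡ 8. → (19, 8)
7P: (19, 8) + (19, 33): same x and y₁ ≡ -y₂, so the sum is ∞.
7P = ∞, so the order is 7.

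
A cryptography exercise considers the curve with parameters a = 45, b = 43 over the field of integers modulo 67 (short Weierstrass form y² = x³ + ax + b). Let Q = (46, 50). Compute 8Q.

(63, 0)

Repeated addition: build up to 8Q.
2Q: tangent at (46, 50): λ = (3·46² + 45)/(2·50) ≡ 28/33. 33⁻¹ ≡ 65 (mod 67), so λ ≡ 28·65 ≡ 11.
  x = λ² - 46 - 46 = 121 - 92 ≡ 29; y = λ·(46 - 29) - 50 ≡ 3. → (29, 3)
3Q: (29, 3) + (46, 50). λ = (50 - 3)/(46 - 29) ≡ 47/17 mod 67. 17⁻¹ ≡ 4 (mod 67) since 17·4 = 68 ≡ 1, so λ ≡ 54.
  x = λ² - 29 - 46 = 2916 - 75 ≡ 27; y = λ·(29 - 27) - 3 ≡ 38. → (27, 38)
4Q: (27, 38) + (46, 50). λ = (50 - 38)/(46 - 27) ≡ 12/19 mod 67. 19⁻¹ ≡ 60 (mod 67) since 19·60 = 1140 ≡ 1, so λ ≡ 50.
  x = λ² - 27 - 46 = 2500 - 73 ≡ 15; y = λ·(27 - 15) - 38 ≡ 26. → (15, 26)
5Q: (15, 26) + (46, 50). λ = (50 - 26)/(46 - 15) ≡ 24/31 mod 67. 31⁻¹ ≡ 13 (mod 67), so λ ≡ 44.
  x = λ² - 15 - 46 = 1936 - 61 ≡ 66; y = λ·(15 - 66) - 26 ≡ 8. → (66, 8)
6Q: (66, 8) + (46, 50). λ = (50 - 8)/(46 - 66) ≡ 42/47 mod 67. 47⁻¹ ≡ 10 (mod 67) since 47·10 = 470 ≡ 1, so λ ≡ 18.
  x = λ² - 66 - 46 = 324 - 112 ≡ 11; y = λ·(66 - 11) - 8 ≡ 44. → (11, 44)
7Q: (11, 44) + (46, 50). λ = (50 - 44)/(46 - 11) ≡ 6/35 mod 67. 35⁻¹ ≡ 23 (mod 67), so λ ≡ 4.
  x = λ² - 11 - 46 = 16 - 57 ≡ 26; y = λ·(11 - 26) - 44 ≡ 30. → (26, 30)
8Q: (26, 30) + (46, 50). λ = (50 - 30)/(46 - 26) ≡ 20/20 mod 67. 20⁻¹ ≡ 57 (mod 67) since 20·57 = 1140 ≡ 1, so λ ≡ 1.
  x = λ² - 26 - 46 = 1 - 72 ≡ 63; y = λ·(26 - 63) - 30 ≡ 0. → (63, 0)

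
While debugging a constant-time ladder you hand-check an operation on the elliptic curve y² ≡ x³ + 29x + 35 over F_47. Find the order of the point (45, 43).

2P: tangent at (45, 43): λ = (3·45² + 29)/(2·43) ≡ 41/39. 39⁻¹ ≡ 41 (mod 47) since 39·41 = 1599 ≡ 1, so λ ≡ 41·41 ≡ 36.
  x = λ² - 45 - 45 = 1296 - 90 ≡ 31; y = λ·(45 - 31) - 43 ≡ 38. → (31, 38)
3P: (31, 38) + (45, 43). λ = (43 - 38)/(45 - 31) ≡ 5/14 mod 47. 14⁻¹ ≡ 37 (mod 47), so λ ≡ 44.
  x = λ² - 31 - 45 = 1936 - 76 ≡ 27; y = λ·(31 - 27) - 38 ≡ 44. → (27, 44)
4P: (27, 44) + (45, 43). λ = (43 - 44)/(45 - 27) ≡ 46/18 mod 47. 18⁻¹ ≡ 34 (mod 47), so λ ≡ 13.
  x = λ² - 27 - 45 = 169 - 72 ≡ 3; y = λ·(27 - 3) - 44 ≡ 33. → (3, 33)
5P: (3, 33) + (45, 43). λ = (43 - 33)/(45 - 3) ≡ 10/42 mod 47. 42⁻¹ ≡ 28 (mod 47), so λ ≡ 45.
  x = λ² - 3 - 45 = 2025 - 48 ≡ 3; y = λ·(3 - 3) - 33 ≡ 14. → (3, 14)
6P: (3, 14) + (45, 43). λ = (43 - 14)/(45 - 3) ≡ 29/42 mod 47. 42⁻¹ ≡ 28 (mod 47), so λ ≡ 13.
  x = λ² - 3 - 45 = 169 - 48 ≡ 27; y = λ·(3 - 27) - 14 ≡ 3. → (27, 3)
7P: (27, 3) + (45, 43). λ = (43 - 3)/(45 - 27) ≡ 40/18 mod 47. 18⁻¹ ≡ 34 (mod 47), so λ ≡ 44.
  x = λ² - 27 - 45 = 1936 - 72 ≡ 31; y = λ·(27 - 31) - 3 ≡ 9. → (31, 9)
8P: (31, 9) + (45, 43). λ = (43 - 9)/(45 - 31) ≡ 34/14 mod 47. 14⁻¹ ≡ 37 (mod 47) since 14·37 = 518 ≡ 1, so λ ≡ 36.
  x = λ² - 31 - 45 = 1296 - 76 ≡ 45; y = λ·(31 - 45) - 9 ≡ 4. → (45, 4)
9P: (45, 4) + (45, 43): same x and y₁ ≡ -y₂, so the sum is O.
9P = O, so the order is 9.

9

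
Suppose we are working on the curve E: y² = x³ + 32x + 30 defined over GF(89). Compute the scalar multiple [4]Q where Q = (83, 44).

(29, 58)

Repeated addition: build up to 4Q.
2Q: tangent at (83, 44): λ = (3·83² + 32)/(2·44) ≡ 51/88. 88⁻¹ ≡ 88 (mod 89) since 88·88 = 7744 ≡ 1, so λ ≡ 51·88 ≡ 38.
  x = λ² - 83 - 83 = 1444 - 166 ≡ 32; y = λ·(83 - 32) - 44 ≡ 25. → (32, 25)
3Q: (32, 25) + (83, 44). λ = (44 - 25)/(83 - 32) ≡ 19/51 mod 89. 51⁻¹ ≡ 7 (mod 89), so λ ≡ 44.
  x = λ² - 32 - 83 = 1936 - 115 ≡ 41; y = λ·(32 - 41) - 25 ≡ 24. → (41, 24)
4Q: (41, 24) + (83, 44). λ = (44 - 24)/(83 - 41) ≡ 20/42 mod 89. 42⁻¹ ≡ 53 (mod 89), so λ ≡ 81.
  x = λ² - 41 - 83 = 6561 - 124 ≡ 29; y = λ·(41 - 29) - 24 ≡ 58. → (29, 58)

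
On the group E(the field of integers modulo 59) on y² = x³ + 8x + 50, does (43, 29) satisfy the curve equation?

yes

y² = 29² ≡ 15; x³ + 8x + 50 = 79901 ≡ 15 (mod 59). 15 = 15.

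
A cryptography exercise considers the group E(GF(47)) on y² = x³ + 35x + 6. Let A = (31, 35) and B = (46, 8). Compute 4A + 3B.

(1, 18)

First 4A:
Repeated addition: build up to 4A.
2A: tangent at (31, 35): λ = (3·31² + 35)/(2·35) ≡ 4/23. 23⁻¹ ≡ 45 (mod 47), so λ ≡ 4·45 ≡ 39.
  x = λ² - 31 - 31 = 1521 - 62 ≡ 2; y = λ·(31 - 2) - 35 ≡ 15. → (2, 15)
3A: (2, 15) + (31, 35). λ = (35 - 15)/(31 - 2) ≡ 20/29 mod 47. 29⁻¹ ≡ 13 (mod 47) since 29·13 = 377 ≡ 1, so λ ≡ 25.
  x = λ² - 2 - 31 = 625 - 33 ≡ 28; y = λ·(2 - 28) - 15 ≡ 40. → (28, 40)
4A: (28, 40) + (31, 35). λ = (35 - 40)/(31 - 28) ≡ 42/3 mod 47. 3⁻¹ ≡ 16 (mod 47), so λ ≡ 14.
  x = λ² - 28 - 31 = 196 - 59 ≡ 43; y = λ·(28 - 43) - 40 ≡ 32. → (43, 32)
4A = (43, 32).
Next 3B:
Repeated addition: build up to 3B.
2B: tangent at (46, 8): λ = (3·46² + 35)/(2·8) ≡ 38/16. 16⁻¹ ≡ 3 (mod 47) since 16·3 = 48 ≡ 1, so λ ≡ 38·3 ≡ 20.
  x = λ² - 46 - 46 = 400 - 92 ≡ 26; y = λ·(46 - 26) - 8 ≡ 16. → (26, 16)
3B: (26, 16) + (46, 8). λ = (8 - 16)/(46 - 26) ≡ 39/20 mod 47. 20⁻¹ ≡ 40 (mod 47), so λ ≡ 9.
  x = λ² - 26 - 46 = 81 - 72 ≡ 9; y = λ·(26 - 9) - 16 ≡ 43. → (9, 43)
3B = (9, 43).
Finally 4A + 3B:
(43, 32) + (9, 43). λ = (43 - 32)/(9 - 43) ≡ 11/13 mod 47. 13⁻¹ ≡ 29 (mod 47), so λ ≡ 37.
  x = λ² - 43 - 9 = 1369 - 52 ≡ 1; y = λ·(43 - 1) - 32 ≡ 18. → (1, 18)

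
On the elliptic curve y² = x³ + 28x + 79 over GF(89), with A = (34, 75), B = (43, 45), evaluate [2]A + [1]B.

First 2A:
Repeated addition: build up to 2A.
2A: tangent at (34, 75): λ = (3·34² + 28)/(2·75) ≡ 25/61. 61⁻¹ ≡ 54 (mod 89) since 61·54 = 3294 ≡ 1, so λ ≡ 25·54 ≡ 15.
  x = λ² - 34 - 34 = 225 - 68 ≡ 68; y = λ·(34 - 68) - 75 ≡ 38. → (68, 38)
2A = (68, 38).
Finally 2A + B:
(68, 38) + (43, 45). λ = (45 - 38)/(43 - 68) ≡ 7/64 mod 89. 64⁻¹ ≡ 32 (mod 89), so λ ≡ 46.
  x = λ² - 68 - 43 = 2116 - 111 ≡ 47; y = λ·(68 - 47) - 38 ≡ 38. → (47, 38)

(47, 38)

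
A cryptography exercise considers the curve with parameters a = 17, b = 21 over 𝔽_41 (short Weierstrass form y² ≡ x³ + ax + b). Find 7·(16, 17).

Write Q = (16, 17).
Double-and-add on 7 = (111)₂. Start with Q = (16, 17) for the leading 1-bit.
double: tangent at (16, 17): λ = (3·16² + 17)/(2·17) ≡ 6/34. 34⁻¹ ≡ 35 (mod 41), so λ ≡ 6·35 ≡ 5.
  x = λ² - 16 - 16 = 25 - 32 ≡ 34; y = λ·(16 - 34) - 17 ≡ 16. → (34, 16)
add Q: (34, 16) + (16, 17). λ = (17 - 16)/(16 - 34) ≡ 1/23 mod 41. 23⁻¹ ≡ 25 (mod 41) since 23·25 = 575 ≡ 1, so λ ≡ 25.
  x = λ² - 34 - 16 = 625 - 50 ≡ 1; y = λ·(34 - 1) - 16 ≡ 30. → (1, 30)
double: tangent at (1, 30): λ = (3·1² + 17)/(2·30) ≡ 20/19. 19⁻¹ ≡ 13 (mod 41), so λ ≡ 20·13 ≡ 14.
  x = λ² - 1 - 1 = 196 - 2 ≡ 30; y = λ·(1 - 30) - 30 ≡ 15. → (30, 15)
add Q: (30, 15) + (16, 17). λ = (17 - 15)/(16 - 30) ≡ 2/27 mod 41. 27⁻¹ ≡ 38 (mod 41) since 27·38 = 1026 ≡ 1, so λ ≡ 35.
  x = λ² - 30 - 16 = 1225 - 46 ≡ 31; y = λ·(30 - 31) - 15 ≡ 32. → (31, 32)

(31, 32)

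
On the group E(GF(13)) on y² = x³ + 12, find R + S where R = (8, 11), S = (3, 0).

(11, 11)

(8, 11) + (3, 0). λ = (0 - 11)/(3 - 8) ≡ 2/8 mod 13. 8⁻¹ ≡ 5 (mod 13), so λ ≡ 10.
  x = λ² - 8 - 3 = 100 - 11 ≡ 11; y = λ·(8 - 11) - 11 ≡ 11. → (11, 11)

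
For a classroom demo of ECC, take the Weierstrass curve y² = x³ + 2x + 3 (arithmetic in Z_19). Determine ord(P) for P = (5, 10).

2P: tangent at (5, 10): λ = (3·5² + 2)/(2·10) ≡ 1/1. 1⁻¹ ≡ 1 (mod 19) since 1·1 = 1 ≡ 1, so λ ≡ 1·1 ≡ 1.
  x = λ² - 5 - 5 = 1 - 10 ≡ 10; y = λ·(5 - 10) - 10 ≡ 4. → (10, 4)
3P: (10, 4) + (5, 10). λ = (10 - 4)/(5 - 10) ≡ 6/14 mod 19. 14⁻¹ ≡ 15 (mod 19), so λ ≡ 14.
  x = λ² - 10 - 5 = 196 - 15 ≡ 10; y = λ·(10 - 10) - 4 ≡ 15. → (10, 15)
4P: (10, 15) + (5, 10). λ = (10 - 15)/(5 - 10) ≡ 14/14 mod 19. 14⁻¹ ≡ 15 (mod 19) since 14·15 = 210 ≡ 1, so λ ≡ 1.
  x = λ² - 10 - 5 = 1 - 15 ≡ 5; y = λ·(10 - 5) - 15 ≡ 9. → (5, 9)
5P: (5, 9) + (5, 10): same x and y₁ ≡ -y₂, so the sum is the point at infinity.
5P = the point at infinity, so the order is 5.

5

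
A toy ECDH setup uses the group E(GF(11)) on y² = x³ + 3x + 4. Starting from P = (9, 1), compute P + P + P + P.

(0, 9)

Repeated addition: build up to 4P.
2P: tangent at (9, 1): λ = (3·9² + 3)/(2·1) ≡ 4/2. 2⁻¹ ≡ 6 (mod 11) since 2·6 = 12 ≡ 1, so λ ≡ 4·6 ≡ 2.
  x = λ² - 9 - 9 = 4 - 18 ≡ 8; y = λ·(9 - 8) - 1 ≡ 1. → (8, 1)
3P: (8, 1) + (9, 1). λ = (1 - 1)/(9 - 8) ≡ 0/1 mod 11. 1⁻¹ ≡ 1 (mod 11) since 1·1 = 1 ≡ 1, so λ ≡ 0.
  x = λ² - 8 - 9 = 0 - 17 ≡ 5; y = λ·(8 - 5) - 1 ≡ 10. → (5, 10)
4P: (5, 10) + (9, 1). λ = (1 - 10)/(9 - 5) ≡ 2/4 mod 11. 4⁻¹ ≡ 3 (mod 11) since 4·3 = 12 ≡ 1, so λ ≡ 6.
  x = λ² - 5 - 9 = 36 - 14 ≡ 0; y = λ·(5 - 0) - 10 ≡ 9. → (0, 9)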